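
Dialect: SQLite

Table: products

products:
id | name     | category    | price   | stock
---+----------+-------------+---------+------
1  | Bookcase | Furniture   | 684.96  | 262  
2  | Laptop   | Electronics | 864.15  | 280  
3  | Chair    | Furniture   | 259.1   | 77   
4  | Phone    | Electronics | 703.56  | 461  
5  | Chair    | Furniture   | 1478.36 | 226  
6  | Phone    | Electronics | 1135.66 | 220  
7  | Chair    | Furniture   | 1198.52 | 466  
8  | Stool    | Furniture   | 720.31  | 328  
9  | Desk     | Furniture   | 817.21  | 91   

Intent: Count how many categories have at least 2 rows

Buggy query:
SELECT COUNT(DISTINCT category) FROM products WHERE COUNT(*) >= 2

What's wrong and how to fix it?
Bug: COUNT(*) cannot appear in WHERE; the per-group count doesn't exist yet

Fix: Group first with HAVING COUNT(*) >= 2, then COUNT the resulting groups

Corrected query:
SELECT COUNT(*) FROM (SELECT category FROM products GROUP BY category HAVING COUNT(*) >= 2)

Result:
COUNT(*)
--------
2       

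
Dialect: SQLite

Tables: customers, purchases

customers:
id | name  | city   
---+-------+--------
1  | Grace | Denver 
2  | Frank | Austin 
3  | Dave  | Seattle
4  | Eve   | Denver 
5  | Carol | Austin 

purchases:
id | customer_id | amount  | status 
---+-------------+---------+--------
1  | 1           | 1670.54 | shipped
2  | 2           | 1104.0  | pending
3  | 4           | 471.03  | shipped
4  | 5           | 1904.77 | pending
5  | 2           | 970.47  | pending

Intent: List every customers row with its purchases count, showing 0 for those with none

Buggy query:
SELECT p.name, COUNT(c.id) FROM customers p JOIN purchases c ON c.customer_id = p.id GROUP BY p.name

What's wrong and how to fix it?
Bug: INNER JOIN drops customers rows that have no matching purchases rows

Fix: Switch to LEFT JOIN to retain unmatched parent rows

Corrected query:
SELECT p.name, COUNT(c.id) FROM customers p LEFT JOIN purchases c ON c.customer_id = p.id GROUP BY p.name

Result:
name  | COUNT(c.id)
------+------------
Carol | 1          
Dave  | 0          
Eve   | 1          
Frank | 2          
Grace | 1          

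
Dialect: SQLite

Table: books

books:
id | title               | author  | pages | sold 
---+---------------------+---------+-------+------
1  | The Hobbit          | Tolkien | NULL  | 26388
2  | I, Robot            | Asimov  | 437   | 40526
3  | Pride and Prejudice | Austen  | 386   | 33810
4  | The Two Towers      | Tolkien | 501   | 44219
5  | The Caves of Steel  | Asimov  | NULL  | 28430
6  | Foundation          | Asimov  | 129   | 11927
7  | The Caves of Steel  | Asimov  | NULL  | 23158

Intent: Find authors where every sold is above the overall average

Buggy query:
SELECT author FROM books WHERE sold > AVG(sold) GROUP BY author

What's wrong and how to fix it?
Bug: WHERE evaluates per row before aggregation, so AVG() is unavailable

Fix: Use a subquery for AVG and a HAVING MIN(...) filter so the condition holds for every row in the group

Corrected query:
SELECT author FROM books GROUP BY author HAVING MIN(sold) > (SELECT AVG(sold) FROM books)

Result:
author
------
Austen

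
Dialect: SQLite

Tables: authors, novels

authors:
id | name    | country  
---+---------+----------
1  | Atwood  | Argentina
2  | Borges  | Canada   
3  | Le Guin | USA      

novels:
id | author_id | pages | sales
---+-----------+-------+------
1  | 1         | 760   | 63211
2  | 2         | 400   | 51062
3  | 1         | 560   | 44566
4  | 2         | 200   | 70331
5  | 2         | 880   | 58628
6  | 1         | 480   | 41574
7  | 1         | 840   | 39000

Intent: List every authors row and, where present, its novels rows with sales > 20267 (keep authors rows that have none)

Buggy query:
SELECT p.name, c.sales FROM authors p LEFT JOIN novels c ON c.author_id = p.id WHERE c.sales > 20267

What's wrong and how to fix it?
Bug: A WHERE condition on the right-hand table after LEFT JOIN drops unmatched parents

Fix: Put 'c.sales > 20267' in the JOIN's ON clause instead of WHERE

Corrected query:
SELECT p.name, c.sales FROM authors p LEFT JOIN novels c ON c.author_id = p.id AND c.sales > 20267

Result:
name    | sales
--------+------
Atwood  | 39000
Atwood  | 41574
Atwood  | 44566
Atwood  | 63211
Borges  | 51062
Borges  | 58628
Borges  | 70331
Le Guin | NULL 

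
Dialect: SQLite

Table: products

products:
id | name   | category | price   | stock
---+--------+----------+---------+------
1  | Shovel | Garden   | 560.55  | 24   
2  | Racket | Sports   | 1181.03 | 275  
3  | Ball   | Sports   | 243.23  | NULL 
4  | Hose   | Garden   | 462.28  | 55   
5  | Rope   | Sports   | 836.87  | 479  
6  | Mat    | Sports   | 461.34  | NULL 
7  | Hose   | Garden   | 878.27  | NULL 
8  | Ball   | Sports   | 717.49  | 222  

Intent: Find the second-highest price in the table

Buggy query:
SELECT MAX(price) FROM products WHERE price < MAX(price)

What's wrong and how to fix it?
Bug: MAX(price) on the right of the comparison is an aggregate-in-WHERE error

Fix: Compute the overall MAX in a subquery, then take MAX of rows below it

Corrected query:
SELECT MAX(price) FROM products WHERE price < (SELECT MAX(price) FROM products)

Result:
MAX(price)
----------
878.27    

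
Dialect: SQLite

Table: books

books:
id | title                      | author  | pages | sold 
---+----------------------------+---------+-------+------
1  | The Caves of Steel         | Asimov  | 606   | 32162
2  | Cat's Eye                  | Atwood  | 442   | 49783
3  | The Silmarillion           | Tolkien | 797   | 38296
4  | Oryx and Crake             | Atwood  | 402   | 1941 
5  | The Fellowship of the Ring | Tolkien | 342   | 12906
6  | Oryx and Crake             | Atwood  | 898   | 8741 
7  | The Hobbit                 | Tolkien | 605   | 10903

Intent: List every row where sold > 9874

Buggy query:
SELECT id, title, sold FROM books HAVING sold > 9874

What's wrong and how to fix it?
Bug: HAVING filters the output of aggregation, but this query has no GROUP BY and no aggregate functions, so SQLite rejects it (HAVING clause on a non-aggregate query); the condition here is per row

Fix: Use WHERE for row-level filtering

Corrected query:
SELECT id, title, sold FROM books WHERE sold > 9874

Result:
id | title                      | sold 
---+----------------------------+------
1  | The Caves of Steel         | 32162
2  | Cat's Eye                  | 49783
3  | The Silmarillion           | 38296
5  | The Fellowship of the Ring | 12906
7  | The Hobbit                 | 10903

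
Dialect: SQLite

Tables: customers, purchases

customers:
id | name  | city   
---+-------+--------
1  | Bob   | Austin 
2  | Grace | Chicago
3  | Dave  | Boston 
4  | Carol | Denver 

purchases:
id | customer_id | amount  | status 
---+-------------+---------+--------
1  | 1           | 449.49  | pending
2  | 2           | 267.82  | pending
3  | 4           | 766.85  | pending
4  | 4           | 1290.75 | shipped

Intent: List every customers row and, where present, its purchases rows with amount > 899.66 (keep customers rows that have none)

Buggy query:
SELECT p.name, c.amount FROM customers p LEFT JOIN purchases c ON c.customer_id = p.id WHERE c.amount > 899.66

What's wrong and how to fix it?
Bug: Filtering c.amount in WHERE discards the NULL rows produced by LEFT JOIN, turning it into an inner join

Fix: Put 'c.amount > 899.66' in the JOIN's ON clause instead of WHERE

Corrected query:
SELECT p.name, c.amount FROM customers p LEFT JOIN purchases c ON c.customer_id = p.id AND c.amount > 899.66

Result:
name  | amount 
------+--------
Bob   | NULL   
Grace | NULL   
Dave  | NULL   
Carol | 1290.75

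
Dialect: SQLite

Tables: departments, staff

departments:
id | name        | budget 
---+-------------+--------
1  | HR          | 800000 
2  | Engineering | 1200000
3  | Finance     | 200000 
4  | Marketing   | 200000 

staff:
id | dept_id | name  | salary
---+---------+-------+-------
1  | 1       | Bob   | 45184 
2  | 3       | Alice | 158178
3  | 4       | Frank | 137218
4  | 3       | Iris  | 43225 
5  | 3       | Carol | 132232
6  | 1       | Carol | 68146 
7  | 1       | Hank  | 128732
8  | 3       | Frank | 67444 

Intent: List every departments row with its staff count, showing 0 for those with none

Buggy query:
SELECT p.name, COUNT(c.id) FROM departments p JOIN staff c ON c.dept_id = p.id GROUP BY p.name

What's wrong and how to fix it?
Bug: An inner join excludes parents with zero children

Fix: Switch to LEFT JOIN to retain unmatched parent rows

Corrected query:
SELECT p.name, COUNT(c.id) FROM departments p LEFT JOIN staff c ON c.dept_id = p.id GROUP BY p.name

Result:
name        | COUNT(c.id)
------------+------------
Engineering | 0          
Finance     | 4          
HR          | 3          
Marketing   | 1          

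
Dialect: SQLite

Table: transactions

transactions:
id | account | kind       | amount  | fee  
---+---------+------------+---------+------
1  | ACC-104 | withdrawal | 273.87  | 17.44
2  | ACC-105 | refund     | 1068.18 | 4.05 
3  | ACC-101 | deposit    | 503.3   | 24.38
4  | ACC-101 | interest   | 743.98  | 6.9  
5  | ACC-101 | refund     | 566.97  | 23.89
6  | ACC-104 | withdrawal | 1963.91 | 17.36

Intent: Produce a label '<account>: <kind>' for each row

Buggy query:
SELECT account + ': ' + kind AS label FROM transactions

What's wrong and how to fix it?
Bug: SQLite uses || for string concatenation; + coerces text to numbers (yielding 0)

Fix: Replace + with || to concatenate text

Corrected query:
SELECT account || ': ' || kind AS label FROM transactions

Result:
label              
-------------------
ACC-104: withdrawal
ACC-105: refund    
ACC-101: deposit   
ACC-101: interest  
ACC-101: refund    
ACC-104: withdrawal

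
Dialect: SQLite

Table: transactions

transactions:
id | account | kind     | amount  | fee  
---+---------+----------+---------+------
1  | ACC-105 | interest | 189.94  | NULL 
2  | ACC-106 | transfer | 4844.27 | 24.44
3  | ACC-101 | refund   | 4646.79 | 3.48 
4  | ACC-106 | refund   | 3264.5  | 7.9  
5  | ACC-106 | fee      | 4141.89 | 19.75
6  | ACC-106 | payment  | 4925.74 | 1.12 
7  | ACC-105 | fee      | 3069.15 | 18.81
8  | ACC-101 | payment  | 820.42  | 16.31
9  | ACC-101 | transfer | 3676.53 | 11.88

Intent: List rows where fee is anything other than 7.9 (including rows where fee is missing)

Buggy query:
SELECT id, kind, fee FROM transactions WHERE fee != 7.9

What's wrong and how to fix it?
Bug: 'fee != 7.9' is unknown when fee is NULL, so NULL rows are silently excluded

Fix: Add an explicit OR fee IS NULL to include the missing-value rows

Corrected query:
SELECT id, kind, fee FROM transactions WHERE fee != 7.9 OR fee IS NULL

Result:
id | kind     | fee  
---+----------+------
1  | interest | NULL 
2  | transfer | 24.44
3  | refund   | 3.48 
5  | fee      | 19.75
6  | payment  | 1.12 
7  | fee      | 18.81
8  | payment  | 16.31
9  | transfer | 11.88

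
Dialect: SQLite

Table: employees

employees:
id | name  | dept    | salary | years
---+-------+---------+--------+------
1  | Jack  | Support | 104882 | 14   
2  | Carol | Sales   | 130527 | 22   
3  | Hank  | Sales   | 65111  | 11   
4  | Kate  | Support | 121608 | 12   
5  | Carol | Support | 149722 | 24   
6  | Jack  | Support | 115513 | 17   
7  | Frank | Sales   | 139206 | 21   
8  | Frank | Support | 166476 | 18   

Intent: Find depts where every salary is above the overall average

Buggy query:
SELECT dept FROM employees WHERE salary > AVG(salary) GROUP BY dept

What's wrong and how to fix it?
Bug: AVG() is an aggregate; it can't sit directly in WHERE

Fix: Use a subquery for AVG and a HAVING MIN(...) filter so the condition holds for every row in the group

Corrected query:
SELECT dept FROM employees GROUP BY dept HAVING MIN(salary) > (SELECT AVG(salary) FROM employees)

Result:
(no rows)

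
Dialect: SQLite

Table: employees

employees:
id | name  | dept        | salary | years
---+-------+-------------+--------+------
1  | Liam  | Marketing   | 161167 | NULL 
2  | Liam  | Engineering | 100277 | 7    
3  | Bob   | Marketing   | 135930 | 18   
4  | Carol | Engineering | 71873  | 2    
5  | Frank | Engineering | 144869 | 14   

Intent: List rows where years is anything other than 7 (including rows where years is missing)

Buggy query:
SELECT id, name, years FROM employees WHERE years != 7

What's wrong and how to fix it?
Bug: Inequality against NULL is unknown, not true; rows with NULL are dropped

Fix: Add an explicit OR years IS NULL to include the missing-value rows

Corrected query:
SELECT id, name, years FROM employees WHERE years != 7 OR years IS NULL

Result:
id | name  | years
---+-------+------
1  | Liam  | NULL 
3  | Bob   | 18   
4  | Carol | 2    
5  | Frank | 14   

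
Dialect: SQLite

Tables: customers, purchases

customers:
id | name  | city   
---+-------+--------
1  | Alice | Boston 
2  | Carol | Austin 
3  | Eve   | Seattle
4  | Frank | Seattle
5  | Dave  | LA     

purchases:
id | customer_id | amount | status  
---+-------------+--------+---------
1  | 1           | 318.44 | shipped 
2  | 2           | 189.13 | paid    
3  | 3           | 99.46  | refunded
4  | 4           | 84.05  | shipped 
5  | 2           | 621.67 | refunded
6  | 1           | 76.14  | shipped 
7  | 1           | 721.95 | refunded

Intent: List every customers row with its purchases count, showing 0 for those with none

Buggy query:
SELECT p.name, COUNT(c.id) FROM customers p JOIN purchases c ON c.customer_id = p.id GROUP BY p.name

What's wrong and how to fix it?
Bug: INNER JOIN drops customers rows that have no matching purchases rows

Fix: Switch to LEFT JOIN to retain unmatched parent rows

Corrected query:
SELECT p.name, COUNT(c.id) FROM customers p LEFT JOIN purchases c ON c.customer_id = p.id GROUP BY p.name

Result:
name  | COUNT(c.id)
------+------------
Alice | 3          
Carol | 2          
Dave  | 0          
Eve   | 1          
Frank | 1          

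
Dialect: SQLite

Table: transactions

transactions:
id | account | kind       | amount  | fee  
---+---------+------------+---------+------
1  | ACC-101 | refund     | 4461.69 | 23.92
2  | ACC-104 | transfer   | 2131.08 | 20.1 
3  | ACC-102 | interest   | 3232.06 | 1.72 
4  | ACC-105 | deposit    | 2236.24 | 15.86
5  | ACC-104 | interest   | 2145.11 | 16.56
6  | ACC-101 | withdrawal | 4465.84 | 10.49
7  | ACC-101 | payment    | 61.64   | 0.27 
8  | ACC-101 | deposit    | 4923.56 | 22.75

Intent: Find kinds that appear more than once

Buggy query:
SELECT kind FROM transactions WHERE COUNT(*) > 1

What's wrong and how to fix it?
Bug: COUNT(*) is an aggregate and cannot be used in WHERE

Fix: GROUP BY kind, then filter groups with HAVING COUNT(*) > 1

Corrected query:
SELECT kind FROM transactions GROUP BY kind HAVING COUNT(*) > 1

Result:
kind    
--------
deposit 
interest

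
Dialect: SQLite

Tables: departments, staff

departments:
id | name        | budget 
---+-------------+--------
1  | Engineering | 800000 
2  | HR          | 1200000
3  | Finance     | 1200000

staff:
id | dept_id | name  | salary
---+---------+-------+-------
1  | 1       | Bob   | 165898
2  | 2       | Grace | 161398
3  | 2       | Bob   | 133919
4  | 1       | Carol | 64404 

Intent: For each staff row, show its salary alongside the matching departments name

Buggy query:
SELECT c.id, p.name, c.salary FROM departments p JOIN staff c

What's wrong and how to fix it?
Bug: Missing join condition: each staff row is matched to all departments rows instead of just its own

Fix: Specify the join condition linking the foreign key to the parent id

Corrected query:
SELECT c.id, p.name, c.salary FROM departments p JOIN staff c ON c.dept_id = p.id

Result:
id | name        | salary
---+-------------+-------
1  | Engineering | 165898
2  | HR          | 161398
3  | HR          | 133919
4  | Engineering | 64404 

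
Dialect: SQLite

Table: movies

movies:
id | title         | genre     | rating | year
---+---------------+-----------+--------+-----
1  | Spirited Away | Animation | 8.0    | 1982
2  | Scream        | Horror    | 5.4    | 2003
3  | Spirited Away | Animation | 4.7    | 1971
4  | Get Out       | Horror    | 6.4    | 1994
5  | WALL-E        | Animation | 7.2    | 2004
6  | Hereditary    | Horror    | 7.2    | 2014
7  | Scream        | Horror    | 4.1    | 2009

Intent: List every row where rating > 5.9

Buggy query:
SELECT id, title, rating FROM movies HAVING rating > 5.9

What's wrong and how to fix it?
Bug: HAVING filters the output of aggregation, but this query has no GROUP BY and no aggregate functions, so SQLite rejects it (HAVING clause on a non-aggregate query); the condition here is per row

Fix: Replace HAVING with WHERE since the condition applies to individual rows

Corrected query:
SELECT id, title, rating FROM movies WHERE rating > 5.9

Result:
id | title         | rating
---+---------------+-------
1  | Spirited Away | 8     
4  | Get Out       | 6.4   
5  | WALL-E        | 7.2   
6  | Hereditary    | 7.2   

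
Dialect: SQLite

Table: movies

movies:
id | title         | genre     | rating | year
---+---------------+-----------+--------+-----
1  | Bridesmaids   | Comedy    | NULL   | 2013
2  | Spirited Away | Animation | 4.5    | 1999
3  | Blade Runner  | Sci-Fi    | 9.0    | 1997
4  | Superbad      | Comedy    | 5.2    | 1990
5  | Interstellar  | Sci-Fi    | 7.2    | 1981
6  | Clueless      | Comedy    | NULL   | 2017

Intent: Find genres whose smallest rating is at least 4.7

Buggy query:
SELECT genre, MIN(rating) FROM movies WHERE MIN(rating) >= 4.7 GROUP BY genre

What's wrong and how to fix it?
Bug: Aggregates like MIN are computed per group after WHERE runs

Fix: Use HAVING for the per-group MIN condition

Corrected query:
SELECT genre, MIN(rating) FROM movies GROUP BY genre HAVING MIN(rating) >= 4.7

Result:
genre  | MIN(rating)
-------+------------
Comedy | 5.2        
Sci-Fi | 7.2        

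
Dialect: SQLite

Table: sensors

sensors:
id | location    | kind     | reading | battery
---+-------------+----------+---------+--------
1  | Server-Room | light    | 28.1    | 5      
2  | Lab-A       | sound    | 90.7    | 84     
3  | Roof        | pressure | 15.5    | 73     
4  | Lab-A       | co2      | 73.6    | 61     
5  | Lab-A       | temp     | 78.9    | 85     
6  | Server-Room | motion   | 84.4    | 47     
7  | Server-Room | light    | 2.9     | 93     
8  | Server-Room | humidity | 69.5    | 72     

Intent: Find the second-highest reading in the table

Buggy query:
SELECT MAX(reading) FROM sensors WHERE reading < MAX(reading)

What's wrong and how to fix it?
Bug: MAX(reading) on the right of the comparison is an aggregate-in-WHERE error

Fix: Put the inner MAX in a scalar subquery

Corrected query:
SELECT MAX(reading) FROM sensors WHERE reading < (SELECT MAX(reading) FROM sensors)

Result:
MAX(reading)
------------
84.4        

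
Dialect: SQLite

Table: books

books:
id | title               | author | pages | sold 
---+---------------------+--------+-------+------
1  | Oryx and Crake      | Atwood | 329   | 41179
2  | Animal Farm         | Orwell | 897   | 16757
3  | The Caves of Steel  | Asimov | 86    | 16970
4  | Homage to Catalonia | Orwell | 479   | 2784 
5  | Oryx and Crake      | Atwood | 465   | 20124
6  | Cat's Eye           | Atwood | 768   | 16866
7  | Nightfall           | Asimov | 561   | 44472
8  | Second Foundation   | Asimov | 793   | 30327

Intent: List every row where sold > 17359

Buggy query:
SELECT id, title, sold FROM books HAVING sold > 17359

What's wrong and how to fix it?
Bug: This is a non-aggregate query (no GROUP BY, no aggregates), so in SQLite the HAVING clause is invalid here; a row-level condition belongs in WHERE

Fix: Replace HAVING with WHERE since the condition applies to individual rows

Corrected query:
SELECT id, title, sold FROM books WHERE sold > 17359

Result:
id | title             | sold 
---+-------------------+------
1  | Oryx and Crake    | 41179
5  | Oryx and Crake    | 20124
7  | Nightfall         | 44472
8  | Second Foundation | 30327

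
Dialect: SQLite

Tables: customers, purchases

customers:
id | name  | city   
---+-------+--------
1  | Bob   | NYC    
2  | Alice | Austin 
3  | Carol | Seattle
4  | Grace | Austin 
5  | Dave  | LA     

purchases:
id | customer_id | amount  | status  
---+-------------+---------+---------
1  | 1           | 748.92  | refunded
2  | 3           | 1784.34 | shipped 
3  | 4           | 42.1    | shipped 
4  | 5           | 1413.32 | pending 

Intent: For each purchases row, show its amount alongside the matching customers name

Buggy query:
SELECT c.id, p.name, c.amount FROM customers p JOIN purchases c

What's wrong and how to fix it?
Bug: JOIN with no ON clause produces a cartesian product; every purchases row pairs with every customers row

Fix: Specify the join condition linking the foreign key to the parent id

Corrected query:
SELECT c.id, p.name, c.amount FROM customers p JOIN purchases c ON c.customer_id = p.id

Result:
id | name  | amount 
---+-------+--------
1  | Bob   | 748.92 
2  | Carol | 1784.34
3  | Grace | 42.1   
4  | Dave  | 1413.32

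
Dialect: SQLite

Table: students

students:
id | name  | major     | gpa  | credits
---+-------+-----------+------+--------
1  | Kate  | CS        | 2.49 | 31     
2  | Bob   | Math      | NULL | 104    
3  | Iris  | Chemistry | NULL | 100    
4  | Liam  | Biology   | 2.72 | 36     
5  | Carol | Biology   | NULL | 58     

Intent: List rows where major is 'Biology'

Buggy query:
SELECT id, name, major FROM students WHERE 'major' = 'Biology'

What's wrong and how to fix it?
Bug: 'major' in single quotes is a string literal, not the column; the comparison is literal-vs-literal and never true

Fix: Remove the quotes around the column name (or use double quotes for an identifier)

Corrected query:
SELECT id, name, major FROM students WHERE major = 'Biology'

Result:
id | name  | major  
---+-------+--------
4  | Liam  | Biology
5  | Carol | Biology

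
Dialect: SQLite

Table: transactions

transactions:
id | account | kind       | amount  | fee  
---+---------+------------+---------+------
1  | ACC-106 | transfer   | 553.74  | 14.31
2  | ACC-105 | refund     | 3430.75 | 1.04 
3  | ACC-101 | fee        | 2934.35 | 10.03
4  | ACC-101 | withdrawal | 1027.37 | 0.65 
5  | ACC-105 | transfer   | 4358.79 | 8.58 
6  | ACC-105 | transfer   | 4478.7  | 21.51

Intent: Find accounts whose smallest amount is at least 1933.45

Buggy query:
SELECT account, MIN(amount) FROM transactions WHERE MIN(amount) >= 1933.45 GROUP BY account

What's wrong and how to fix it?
Bug: MIN() in WHERE is a misuse of aggregate

Fix: Replace WHERE with HAVING after the GROUP BY

Corrected query:
SELECT account, MIN(amount) FROM transactions GROUP BY account HAVING MIN(amount) >= 1933.45

Result:
account | MIN(amount)
--------+------------
ACC-105 | 3430.75    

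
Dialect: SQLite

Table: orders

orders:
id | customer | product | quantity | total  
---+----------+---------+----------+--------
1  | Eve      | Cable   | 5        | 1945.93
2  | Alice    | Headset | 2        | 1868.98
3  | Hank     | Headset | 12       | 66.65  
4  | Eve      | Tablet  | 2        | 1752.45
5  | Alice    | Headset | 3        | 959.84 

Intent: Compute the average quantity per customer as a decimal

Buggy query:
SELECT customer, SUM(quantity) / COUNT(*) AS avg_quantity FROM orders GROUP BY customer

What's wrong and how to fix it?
Bug: Both operands are integers, so '/' performs integer division and truncates

Fix: Cast one side to REAL so the division keeps the fractional part

Corrected query:
SELECT customer, SUM(quantity) * 1.0 / COUNT(*) AS avg_quantity FROM orders GROUP BY customer

Result:
customer | avg_quantity
---------+-------------
Alice    | 2.5         
Eve      | 3.5         
Hank     | 12          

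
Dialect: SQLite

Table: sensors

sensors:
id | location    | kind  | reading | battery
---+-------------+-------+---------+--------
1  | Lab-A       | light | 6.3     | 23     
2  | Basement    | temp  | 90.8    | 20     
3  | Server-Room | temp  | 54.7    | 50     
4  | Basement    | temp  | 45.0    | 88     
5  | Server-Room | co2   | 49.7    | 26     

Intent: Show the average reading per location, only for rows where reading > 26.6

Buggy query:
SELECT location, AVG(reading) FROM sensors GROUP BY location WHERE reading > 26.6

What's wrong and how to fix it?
Bug: WHERE cannot follow GROUP BY

Fix: Move the WHERE clause before GROUP BY

Corrected query:
SELECT location, AVG(reading) FROM sensors WHERE reading > 26.6 GROUP BY location

Result:
location    | AVG(reading)
------------+-------------
Basement    | 67.9        
Server-Room | 52.2        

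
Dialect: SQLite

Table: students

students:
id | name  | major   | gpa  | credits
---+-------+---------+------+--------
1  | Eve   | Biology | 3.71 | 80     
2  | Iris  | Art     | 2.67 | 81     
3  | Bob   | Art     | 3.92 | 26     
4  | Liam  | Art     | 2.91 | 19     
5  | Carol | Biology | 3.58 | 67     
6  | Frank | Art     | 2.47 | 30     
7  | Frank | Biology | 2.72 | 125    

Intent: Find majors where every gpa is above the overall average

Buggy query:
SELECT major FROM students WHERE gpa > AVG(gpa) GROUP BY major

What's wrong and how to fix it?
Bug: AVG() is an aggregate; it can't sit directly in WHERE

Fix: Compute the overall average in a scalar subquery and compare each group's MIN against it in HAVING

Corrected query:
SELECT major FROM students GROUP BY major HAVING MIN(gpa) > (SELECT AVG(gpa) FROM students)

Result:
(no rows)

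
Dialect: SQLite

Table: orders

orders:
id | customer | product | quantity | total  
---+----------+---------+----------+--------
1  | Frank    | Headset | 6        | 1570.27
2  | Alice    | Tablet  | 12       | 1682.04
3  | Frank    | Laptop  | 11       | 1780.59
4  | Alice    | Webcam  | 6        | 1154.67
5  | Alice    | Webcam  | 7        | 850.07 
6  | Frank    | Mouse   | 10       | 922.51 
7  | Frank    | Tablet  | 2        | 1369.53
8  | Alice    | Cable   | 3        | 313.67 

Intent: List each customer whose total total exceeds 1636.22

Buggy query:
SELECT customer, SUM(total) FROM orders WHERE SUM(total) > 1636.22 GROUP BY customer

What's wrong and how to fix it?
Bug: WHERE runs before GROUP BY, so aggregates aren't available there

Fix: Move the aggregate condition to a HAVING clause

Corrected query:
SELECT customer, SUM(total) FROM orders GROUP BY customer HAVING SUM(total) > 1636.22

Result:
customer | SUM(total)
---------+-----------
Alice    | 4000.45   
Frank    | 5642.9    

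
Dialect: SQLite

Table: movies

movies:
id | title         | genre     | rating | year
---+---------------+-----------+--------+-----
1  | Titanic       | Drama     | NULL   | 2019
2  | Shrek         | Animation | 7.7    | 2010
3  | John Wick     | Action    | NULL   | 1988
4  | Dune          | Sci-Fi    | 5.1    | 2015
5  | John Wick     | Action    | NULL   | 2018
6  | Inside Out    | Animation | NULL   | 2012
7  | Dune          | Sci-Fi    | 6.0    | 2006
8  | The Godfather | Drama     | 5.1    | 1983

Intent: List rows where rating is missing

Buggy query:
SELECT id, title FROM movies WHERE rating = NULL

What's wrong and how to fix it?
Bug: '= NULL' is always unknown in SQL three-valued logic, so no rows match

Fix: Use IS NULL to test for NULL

Corrected query:
SELECT id, title FROM movies WHERE rating IS NULL

Result:
id | title     
---+-----------
1  | Titanic   
3  | John Wick 
5  | John Wick 
6  | Inside Out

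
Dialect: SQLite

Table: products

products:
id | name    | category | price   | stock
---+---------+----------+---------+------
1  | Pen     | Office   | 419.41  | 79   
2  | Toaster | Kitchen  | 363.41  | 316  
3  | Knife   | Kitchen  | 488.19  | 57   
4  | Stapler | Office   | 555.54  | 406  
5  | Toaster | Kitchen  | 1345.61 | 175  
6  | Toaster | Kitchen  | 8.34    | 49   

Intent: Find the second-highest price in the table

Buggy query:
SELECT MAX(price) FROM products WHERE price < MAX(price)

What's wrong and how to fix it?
Bug: MAX(price) on the right of the comparison is an aggregate-in-WHERE error

Fix: Compute the overall MAX in a subquery, then take MAX of rows below it

Corrected query:
SELECT MAX(price) FROM products WHERE price < (SELECT MAX(price) FROM products)

Result:
MAX(price)
----------
555.54    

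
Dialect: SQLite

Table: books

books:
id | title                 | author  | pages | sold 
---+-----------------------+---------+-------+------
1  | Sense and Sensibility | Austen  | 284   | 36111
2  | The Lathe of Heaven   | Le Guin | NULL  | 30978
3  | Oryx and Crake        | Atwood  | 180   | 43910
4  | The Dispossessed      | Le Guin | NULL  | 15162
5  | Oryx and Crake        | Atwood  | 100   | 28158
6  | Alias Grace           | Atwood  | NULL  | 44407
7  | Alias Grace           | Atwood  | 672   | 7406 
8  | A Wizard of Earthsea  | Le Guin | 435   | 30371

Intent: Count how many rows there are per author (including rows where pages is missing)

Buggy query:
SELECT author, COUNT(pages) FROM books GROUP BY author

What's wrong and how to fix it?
Bug: COUNT(pages) skips NULLs, so groups with missing pages are undercounted

Fix: Replace COUNT(pages) with COUNT(*)

Corrected query:
SELECT author, COUNT(*) FROM books GROUP BY author

Result:
author  | COUNT(*)
--------+---------
Atwood  | 4       
Austen  | 1       
Le Guin | 3       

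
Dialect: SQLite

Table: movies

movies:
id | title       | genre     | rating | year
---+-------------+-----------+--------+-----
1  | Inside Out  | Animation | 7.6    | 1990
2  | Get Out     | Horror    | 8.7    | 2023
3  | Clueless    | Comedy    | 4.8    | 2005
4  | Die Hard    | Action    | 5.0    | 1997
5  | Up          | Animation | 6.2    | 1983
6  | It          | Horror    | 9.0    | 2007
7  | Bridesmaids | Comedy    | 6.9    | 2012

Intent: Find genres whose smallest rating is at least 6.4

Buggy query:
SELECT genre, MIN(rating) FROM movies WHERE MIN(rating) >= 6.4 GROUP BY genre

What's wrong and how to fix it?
Bug: MIN() in WHERE is a misuse of aggregate

Fix: Use HAVING for the per-group MIN condition

Corrected query:
SELECT genre, MIN(rating) FROM movies GROUP BY genre HAVING MIN(rating) >= 6.4

Result:
genre  | MIN(rating)
-------+------------
Horror | 8.7        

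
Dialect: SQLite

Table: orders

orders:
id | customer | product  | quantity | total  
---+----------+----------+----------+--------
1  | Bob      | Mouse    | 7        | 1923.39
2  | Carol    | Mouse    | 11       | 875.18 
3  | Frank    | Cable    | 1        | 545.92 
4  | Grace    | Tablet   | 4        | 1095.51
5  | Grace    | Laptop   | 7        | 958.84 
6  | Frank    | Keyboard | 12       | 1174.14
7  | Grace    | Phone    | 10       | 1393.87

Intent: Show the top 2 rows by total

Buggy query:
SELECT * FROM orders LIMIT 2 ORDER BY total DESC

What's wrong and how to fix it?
Bug: ORDER BY cannot follow LIMIT; LIMIT is the final clause

Fix: Swap the clauses: ORDER BY first, then LIMIT

Corrected query:
SELECT * FROM orders ORDER BY total DESC LIMIT 2

Result:
id | customer | product | quantity | total  
---+----------+---------+----------+--------
1  | Bob      | Mouse   | 7        | 1923.39
7  | Grace    | Phone   | 10       | 1393.87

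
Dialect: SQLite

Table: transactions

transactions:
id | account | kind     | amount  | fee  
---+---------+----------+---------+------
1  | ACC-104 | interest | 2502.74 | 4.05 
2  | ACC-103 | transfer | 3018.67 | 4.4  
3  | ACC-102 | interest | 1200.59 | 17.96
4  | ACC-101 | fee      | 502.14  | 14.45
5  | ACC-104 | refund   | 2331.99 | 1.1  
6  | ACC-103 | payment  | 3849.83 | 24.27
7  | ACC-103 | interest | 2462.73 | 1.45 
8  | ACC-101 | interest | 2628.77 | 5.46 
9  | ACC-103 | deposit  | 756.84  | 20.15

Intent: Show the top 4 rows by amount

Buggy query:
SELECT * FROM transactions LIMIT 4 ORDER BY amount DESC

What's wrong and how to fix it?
Bug: LIMIT must come after ORDER BY

Fix: Swap the clauses: ORDER BY first, then LIMIT

Corrected query:
SELECT * FROM transactions ORDER BY amount DESC LIMIT 4

Result:
id | account | kind     | amount  | fee  
---+---------+----------+---------+------
6  | ACC-103 | payment  | 3849.83 | 24.27
2  | ACC-103 | transfer | 3018.67 | 4.4  
8  | ACC-101 | interest | 2628.77 | 5.46 
1  | ACC-104 | interest | 2502.74 | 4.05 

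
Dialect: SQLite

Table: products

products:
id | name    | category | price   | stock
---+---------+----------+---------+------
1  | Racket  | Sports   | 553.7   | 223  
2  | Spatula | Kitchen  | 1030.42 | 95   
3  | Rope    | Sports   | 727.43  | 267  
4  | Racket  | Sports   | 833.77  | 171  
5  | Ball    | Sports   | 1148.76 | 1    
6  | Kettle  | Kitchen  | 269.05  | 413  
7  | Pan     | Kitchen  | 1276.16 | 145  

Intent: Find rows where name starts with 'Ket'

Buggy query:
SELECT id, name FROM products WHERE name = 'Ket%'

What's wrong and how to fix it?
Bug: '=' compares the literal string including the % character; pattern matching needs LIKE

Fix: Use LIKE for wildcard pattern matching

Corrected query:
SELECT id, name FROM products WHERE name LIKE 'Ket%'

Result:
id | name  
---+-------
6  | Kettle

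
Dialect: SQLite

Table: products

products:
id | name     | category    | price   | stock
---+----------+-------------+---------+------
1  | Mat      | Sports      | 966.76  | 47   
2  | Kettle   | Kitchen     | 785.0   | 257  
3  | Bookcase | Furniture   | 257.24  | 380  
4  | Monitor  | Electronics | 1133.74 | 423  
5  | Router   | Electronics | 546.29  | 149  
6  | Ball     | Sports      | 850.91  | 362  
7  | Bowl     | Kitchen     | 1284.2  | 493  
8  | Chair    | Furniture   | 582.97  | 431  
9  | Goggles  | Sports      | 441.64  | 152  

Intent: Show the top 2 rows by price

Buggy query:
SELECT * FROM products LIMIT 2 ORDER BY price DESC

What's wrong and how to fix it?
Bug: LIMIT must come after ORDER BY

Fix: Sort with ORDER BY, then apply LIMIT

Corrected query:
SELECT * FROM products ORDER BY price DESC LIMIT 2

Result:
id | name    | category    | price   | stock
---+---------+-------------+---------+------
7  | Bowl    | Kitchen     | 1284.2  | 493  
4  | Monitor | Electronics | 1133.74 | 423  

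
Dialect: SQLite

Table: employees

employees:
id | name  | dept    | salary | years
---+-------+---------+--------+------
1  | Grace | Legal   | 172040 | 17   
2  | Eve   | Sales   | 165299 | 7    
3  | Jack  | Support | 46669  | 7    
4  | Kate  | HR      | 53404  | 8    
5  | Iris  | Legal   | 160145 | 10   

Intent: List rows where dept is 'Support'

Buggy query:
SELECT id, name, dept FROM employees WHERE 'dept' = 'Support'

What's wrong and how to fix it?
Bug: 'dept' in single quotes is a string literal, not the column; the comparison is literal-vs-literal and never true

Fix: Remove the quotes around the column name (or use double quotes for an identifier)

Corrected query:
SELECT id, name, dept FROM employees WHERE dept = 'Support'

Result:
id | name | dept   
---+------+--------
3  | Jack | Support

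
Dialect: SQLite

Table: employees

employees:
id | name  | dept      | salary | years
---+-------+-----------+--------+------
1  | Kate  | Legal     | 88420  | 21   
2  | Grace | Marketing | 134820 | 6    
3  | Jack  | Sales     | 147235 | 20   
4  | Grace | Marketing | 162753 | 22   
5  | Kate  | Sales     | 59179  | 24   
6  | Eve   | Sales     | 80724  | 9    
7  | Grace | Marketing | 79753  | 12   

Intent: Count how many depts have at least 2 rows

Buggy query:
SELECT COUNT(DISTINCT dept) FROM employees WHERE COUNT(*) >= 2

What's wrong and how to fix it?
Bug: WHERE filters individual rows, not groups, so a group-level COUNT is invalid there

Fix: Use a subquery that GROUPs and filters with HAVING, then count its rows

Corrected query:
SELECT COUNT(*) FROM (SELECT dept FROM employees GROUP BY dept HAVING COUNT(*) >= 2)

Result:
COUNT(*)
--------
2       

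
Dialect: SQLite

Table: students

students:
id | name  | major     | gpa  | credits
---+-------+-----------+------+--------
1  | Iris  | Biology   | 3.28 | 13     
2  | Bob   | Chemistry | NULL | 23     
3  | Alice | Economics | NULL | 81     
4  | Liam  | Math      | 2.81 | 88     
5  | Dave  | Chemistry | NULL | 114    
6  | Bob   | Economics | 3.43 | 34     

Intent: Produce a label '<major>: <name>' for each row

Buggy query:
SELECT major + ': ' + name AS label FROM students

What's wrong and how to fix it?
Bug: '+' is numeric addition; on text columns SQLite converts them to 0 instead of concatenating

Fix: Replace + with || to concatenate text

Corrected query:
SELECT major || ': ' || name AS label FROM students

Result:
label           
----------------
Biology: Iris   
Chemistry: Bob  
Economics: Alice
Math: Liam      
Chemistry: Dave 
Economics: Bob  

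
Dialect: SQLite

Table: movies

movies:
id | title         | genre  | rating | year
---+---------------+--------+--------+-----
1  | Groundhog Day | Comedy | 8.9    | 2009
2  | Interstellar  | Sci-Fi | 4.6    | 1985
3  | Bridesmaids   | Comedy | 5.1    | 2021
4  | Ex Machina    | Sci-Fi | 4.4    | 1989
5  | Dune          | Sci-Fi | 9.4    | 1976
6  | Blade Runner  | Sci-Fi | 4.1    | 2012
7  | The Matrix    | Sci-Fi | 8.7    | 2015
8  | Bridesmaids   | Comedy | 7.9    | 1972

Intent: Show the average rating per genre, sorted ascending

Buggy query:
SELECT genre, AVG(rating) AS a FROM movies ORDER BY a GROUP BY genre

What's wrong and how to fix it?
Bug: ORDER BY appears before GROUP BY; SQL clause order requires GROUP BY first

Fix: Move ORDER BY to the end, after GROUP BY

Corrected query:
SELECT genre, AVG(rating) AS a FROM movies GROUP BY genre ORDER BY a

Result:
genre  | a   
-------+-----
Sci-Fi | 6.24
Comedy | 7.3 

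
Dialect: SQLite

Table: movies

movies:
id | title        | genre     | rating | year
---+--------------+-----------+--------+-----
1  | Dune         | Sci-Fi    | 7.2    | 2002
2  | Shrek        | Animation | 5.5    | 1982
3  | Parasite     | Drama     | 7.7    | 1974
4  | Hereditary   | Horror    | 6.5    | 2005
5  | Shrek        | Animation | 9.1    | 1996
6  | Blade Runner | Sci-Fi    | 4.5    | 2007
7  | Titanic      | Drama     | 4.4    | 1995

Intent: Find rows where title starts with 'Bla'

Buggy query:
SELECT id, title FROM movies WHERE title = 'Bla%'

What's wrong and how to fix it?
Bug: Wildcards only work with LIKE; '=' treats '%' as a literal character

Fix: Replace '=' with LIKE so 'Bla%' is treated as a pattern

Corrected query:
SELECT id, title FROM movies WHERE title LIKE 'Bla%'

Result:
id | title       
---+-------------
6  | Blade Runner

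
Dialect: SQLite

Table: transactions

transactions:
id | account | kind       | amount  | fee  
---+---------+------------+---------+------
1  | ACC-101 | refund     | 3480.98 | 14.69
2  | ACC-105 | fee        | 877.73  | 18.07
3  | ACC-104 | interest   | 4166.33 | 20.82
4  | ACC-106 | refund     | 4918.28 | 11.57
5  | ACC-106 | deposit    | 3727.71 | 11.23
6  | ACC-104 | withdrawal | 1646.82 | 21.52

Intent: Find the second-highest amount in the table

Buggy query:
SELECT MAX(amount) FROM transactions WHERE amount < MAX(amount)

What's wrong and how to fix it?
Bug: The inner MAX is an aggregate inside WHERE, which is not allowed

Fix: Put the inner MAX in a scalar subquery

Corrected query:
SELECT MAX(amount) FROM transactions WHERE amount < (SELECT MAX(amount) FROM transactions)

Result:
MAX(amount)
-----------
4166.33    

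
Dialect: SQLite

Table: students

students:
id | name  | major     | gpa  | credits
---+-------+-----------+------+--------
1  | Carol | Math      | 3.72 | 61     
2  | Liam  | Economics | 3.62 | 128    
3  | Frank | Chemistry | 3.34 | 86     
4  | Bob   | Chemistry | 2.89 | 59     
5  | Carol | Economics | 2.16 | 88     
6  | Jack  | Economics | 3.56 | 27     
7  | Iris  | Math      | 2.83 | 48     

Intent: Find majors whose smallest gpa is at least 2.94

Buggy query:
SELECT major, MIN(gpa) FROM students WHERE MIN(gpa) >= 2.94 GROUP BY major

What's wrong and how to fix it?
Bug: Aggregates like MIN are computed per group after WHERE runs

Fix: Use HAVING for the per-group MIN condition

Corrected query:
SELECT major, MIN(gpa) FROM students GROUP BY major HAVING MIN(gpa) >= 2.94

Result:
(no rows)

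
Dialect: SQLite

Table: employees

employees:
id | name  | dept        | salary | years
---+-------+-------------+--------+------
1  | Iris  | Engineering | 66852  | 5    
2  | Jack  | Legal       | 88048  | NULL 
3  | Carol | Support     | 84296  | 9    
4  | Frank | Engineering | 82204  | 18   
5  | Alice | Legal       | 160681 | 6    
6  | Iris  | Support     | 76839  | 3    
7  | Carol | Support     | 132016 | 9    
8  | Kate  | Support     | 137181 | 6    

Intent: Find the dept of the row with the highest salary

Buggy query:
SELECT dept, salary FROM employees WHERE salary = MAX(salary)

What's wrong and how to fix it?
Bug: MAX(salary) is an aggregate and cannot be used directly in WHERE

Fix: Wrap MAX in a scalar subquery so WHERE compares against a single value

Corrected query:
SELECT dept, salary FROM employees WHERE salary = (SELECT MAX(salary) FROM employees)

Result:
dept  | salary
------+-------
Legal | 160681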